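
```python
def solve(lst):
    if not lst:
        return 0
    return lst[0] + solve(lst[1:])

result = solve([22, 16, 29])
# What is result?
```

22 + 16 + 29 + 0 = 67

Answer: 67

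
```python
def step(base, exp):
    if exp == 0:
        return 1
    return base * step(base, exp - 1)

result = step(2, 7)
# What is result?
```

step(2, 7) = 2 * 2 * 2 * 2 * 2 * 2 * 2 = 128

Answer: 128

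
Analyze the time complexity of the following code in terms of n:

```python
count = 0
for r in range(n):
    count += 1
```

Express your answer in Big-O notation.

Each loop level contributes: n. Multiplying the contributions gives O(n).

Answer: O(n)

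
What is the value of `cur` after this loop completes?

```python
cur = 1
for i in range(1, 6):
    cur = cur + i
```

Start at 1, add 1 through 5
`cur` takes the values: 1 → 2 → 4 → 7 → 11 → 16

Answer: 16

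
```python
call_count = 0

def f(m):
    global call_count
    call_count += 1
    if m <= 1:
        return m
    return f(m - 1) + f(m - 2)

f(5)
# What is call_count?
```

Calls(m) = 1 + Calls(m-1) + Calls(m-2); Calls(0)=Calls(1)=1. For m=5 this gives 15.

Answer: 15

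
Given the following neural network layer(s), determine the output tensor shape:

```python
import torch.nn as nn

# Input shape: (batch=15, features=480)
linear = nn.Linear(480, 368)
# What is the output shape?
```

Input: (15, 480) -> Output: (15, 368)

Answer: (15, 368)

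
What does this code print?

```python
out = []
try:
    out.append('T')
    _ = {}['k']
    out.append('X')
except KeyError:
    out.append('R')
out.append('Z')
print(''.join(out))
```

Execution trace: 'T' (try body) → 'R' (except KeyError) → 'Z' (after the try/except). Output: TRZ

Answer: TRZ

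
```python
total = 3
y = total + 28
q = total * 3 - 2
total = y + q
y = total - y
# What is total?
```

Trace:
`total = 3` → total = 3
`y = total + 28` → y = 31
`q = total * 3 - 2` → q = 7
`total = y + q` → total = 38
`y = total - y` → y = 7
So total = 38

Answer: 38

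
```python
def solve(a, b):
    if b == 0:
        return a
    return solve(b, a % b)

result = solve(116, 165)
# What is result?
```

solve(116, 165) -> solve(165, 116) -> solve(116, 49) -> solve(49, 18) -> solve(18, 13) -> solve(13, 5) -> solve(5, 3) -> solve(3, 2) -> solve(2, 1) -> solve(1, 0) -> 1

Answer: 1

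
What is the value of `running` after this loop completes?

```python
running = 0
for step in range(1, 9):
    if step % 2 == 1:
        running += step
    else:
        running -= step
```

Add odd, subtract even
`running` takes the values: 0 → 1 → -1 → 2 → -2 → 3 → -3 → 4 → -4

Answer: -4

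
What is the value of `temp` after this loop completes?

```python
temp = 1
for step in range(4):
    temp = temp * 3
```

Multiply by 3, 4 times: 1 * 3^4 = 81
`temp` takes the values: 1 → 3 → 9 → 27 → 81

Answer: 81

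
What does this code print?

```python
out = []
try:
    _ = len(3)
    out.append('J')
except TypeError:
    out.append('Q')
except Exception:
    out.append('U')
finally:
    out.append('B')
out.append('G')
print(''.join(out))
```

Execution trace: 'Q' (except TypeError) → 'B' (finally) → 'G' (after the try/except). Output: QBG

Answer: QBG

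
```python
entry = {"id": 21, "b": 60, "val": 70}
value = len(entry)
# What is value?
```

Trace:
`entry = {"id": 21, "b": 60, "val": 70}` → entry = {'id': 21, 'b': 60, 'val': 70}
`value = len(entry)` → value = 3
So value = 3

Answer: 3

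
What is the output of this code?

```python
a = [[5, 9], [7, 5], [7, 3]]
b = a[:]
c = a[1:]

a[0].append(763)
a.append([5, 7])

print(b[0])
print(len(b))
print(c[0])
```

Key concept: slice with nested mutation.
Step by step:
`a = [[5, 9], [7, 5], [7, 3]]` → a = [[5, 9], [7, 5], [7, 3]]
`b = a[:]` → b = [[5, 9], [7, 5], [7, 3]]
`c = a[1:]` → c = [[7, 5], [7, 3]]
`a[0].append(763)` → a = [[5, 9, 763], [7, 5], [7, 3]]; b = [[5, 9, 763], [7, 5], [7, 3]]
`a.append([5, 7])` → a = [[5, 9, 763], [7, 5], [7, 3], [5, 7]]
`print(b[0])` → prints [5, 9, 763]
`print(len(b))` → prints 3
`print(c[0])` → prints [7, 5]

Answer:
[5, 9, 763]
3
[7, 5]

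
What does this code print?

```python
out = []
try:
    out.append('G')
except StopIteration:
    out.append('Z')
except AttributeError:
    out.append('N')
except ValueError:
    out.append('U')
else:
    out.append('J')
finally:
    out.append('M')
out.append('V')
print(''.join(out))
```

Execution trace: 'G' (try body, no exception) → 'J' (else) → 'M' (finally) → 'V' (after the try/except). Output: GJMV

Answer: GJMV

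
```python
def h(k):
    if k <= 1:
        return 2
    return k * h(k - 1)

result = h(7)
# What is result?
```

h(7) = 7 * 6 * 5 * 4 * 3 * 2 * 2 = 10080

Answer: 10080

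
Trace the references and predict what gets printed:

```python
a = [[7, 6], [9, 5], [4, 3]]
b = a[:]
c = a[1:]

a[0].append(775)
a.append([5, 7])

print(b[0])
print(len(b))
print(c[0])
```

Key concept: slice with nested mutation.
Step by step:
`a = [[7, 6], [9, 5], [4, 3]]` → a = [[7, 6], [9, 5], [4, 3]]
`b = a[:]` → b = [[7, 6], [9, 5], [4, 3]]
`c = a[1:]` → c = [[9, 5], [4, 3]]
`a[0].append(775)` → a = [[7, 6, 775], [9, 5], [4, 3]]; b = [[7, 6, 775], [9, 5], [4, 3]]
`a.append([5, 7])` → a = [[7, 6, 775], [9, 5], [4, 3], [5, 7]]
`print(b[0])` → prints [7, 6, 775]
`print(len(b))` → prints 3
`print(c[0])` → prints [9, 5]

Answer:
[7, 6, 775]
3
[9, 5]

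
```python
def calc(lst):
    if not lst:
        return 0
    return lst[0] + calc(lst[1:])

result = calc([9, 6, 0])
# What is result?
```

9 + 6 + 0 + 0 = 15

Answer: 15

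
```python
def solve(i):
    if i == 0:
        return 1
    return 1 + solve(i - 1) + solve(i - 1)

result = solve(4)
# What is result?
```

solve(i) = 1 + 2·solve(i-1), solve(0)=1. Closed form: (1+1)·2^4 - 1 = 31.

Answer: 31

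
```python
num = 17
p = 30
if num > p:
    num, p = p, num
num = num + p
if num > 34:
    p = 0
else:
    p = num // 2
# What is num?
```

Trace:
`num = 17` → num = 17
`p = 30` → p = 30
`if num > p: ...` → num > p is False → no variable changes
`num = num + p` → num = 47
`if num > 34: ...` → num > 34 is True → p = 0
So num = 47

Answer: 47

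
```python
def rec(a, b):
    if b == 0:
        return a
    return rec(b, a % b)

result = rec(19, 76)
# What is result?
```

rec(19, 76) -> rec(76, 19) -> rec(19, 0) -> 19

Answer: 19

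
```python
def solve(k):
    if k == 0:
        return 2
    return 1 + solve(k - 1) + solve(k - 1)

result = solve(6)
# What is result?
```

solve(k) = 1 + 2·solve(k-1), solve(0)=2. Closed form: (2+1)·2^6 - 1 = 191.

Answer: 191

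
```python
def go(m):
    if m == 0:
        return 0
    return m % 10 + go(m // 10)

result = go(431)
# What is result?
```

Sum of digits of 431: 1 + 3 + 4 = 8

Answer: 8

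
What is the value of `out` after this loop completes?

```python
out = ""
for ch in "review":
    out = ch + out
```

Reverse 'review'
`out` takes the values: "" → "r" → "er" → "ver" → "iver" → "eiver" → "weiver"

Answer: "weiver"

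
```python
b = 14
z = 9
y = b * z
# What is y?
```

Trace:
`b = 14` → b = 14
`z = 9` → z = 9
`y = b * z` → y = 126
So y = 126

Answer: 126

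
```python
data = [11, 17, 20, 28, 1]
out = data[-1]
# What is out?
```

Trace:
`data = [11, 17, 20, 28, 1]` → data = [11, 17, 20, 28, 1]
`out = data[-1]` → out = 1
So out = 1

Answer: 1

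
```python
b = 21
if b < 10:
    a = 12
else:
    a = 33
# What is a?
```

Trace:
`b = 21` → b = 21
`if b < 10: ...` → b < 10 is False, take else branch → a = 33
So a = 33

Answer: 33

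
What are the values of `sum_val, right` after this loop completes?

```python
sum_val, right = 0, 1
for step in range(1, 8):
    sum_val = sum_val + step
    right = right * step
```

Sum and factorial of 1 to 7
`sum_val, right` takes the values: (0, 1) → (1, 1) → (3, 1) → (3, 2) → (6, 2) → (6, 6) → (10, 6) → (10, 24) → (15, 24) → (15, 120) → (21, 120) → (21, 720) → (28, 720) → (28, 5040)

Answer: 28, 5040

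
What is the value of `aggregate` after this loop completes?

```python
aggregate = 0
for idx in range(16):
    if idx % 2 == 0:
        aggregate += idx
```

Sum of even numbers 0 to 15
`aggregate` takes the values: 0 → 2 → 6 → 12 → 20 → 30 → 42 → 56

Answer: 56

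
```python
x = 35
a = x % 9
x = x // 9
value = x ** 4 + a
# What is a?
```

Trace:
`x = 35` → x = 35
`a = x % 9` → a = 8
`x = x // 9` → x = 3
`value = x ** 4 + a` → value = 89
So a = 8

Answer: 8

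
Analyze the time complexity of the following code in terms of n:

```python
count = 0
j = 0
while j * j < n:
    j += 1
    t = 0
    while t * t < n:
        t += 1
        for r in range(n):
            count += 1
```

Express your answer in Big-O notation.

Each loop level contributes: √n × √n × n. Multiplying the contributions gives O(n^2).

Answer: O(n^2)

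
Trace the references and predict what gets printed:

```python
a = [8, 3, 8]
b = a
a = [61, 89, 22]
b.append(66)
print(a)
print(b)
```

Key concept: rebinding vs mutation: a is rebound to a new list, b still points at the original.
Step by step:
`a = [8, 3, 8]` → a = [8, 3, 8]
`b = a` → b = [8, 3, 8] (same object as a)
`a = [61, 89, 22]` → a = [61, 89, 22]
`b.append(66)` → b = [8, 3, 8, 66]
`print(a)` → prints [61, 89, 22]
`print(b)` → prints [8, 3, 8, 66]

Answer:
[61, 89, 22]
[8, 3, 8, 66]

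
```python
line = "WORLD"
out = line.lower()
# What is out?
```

Trace:
`line = "WORLD"` → line = 'WORLD'
`out = line.lower()` → out = 'world'
So out = 'world'

Answer: 'world'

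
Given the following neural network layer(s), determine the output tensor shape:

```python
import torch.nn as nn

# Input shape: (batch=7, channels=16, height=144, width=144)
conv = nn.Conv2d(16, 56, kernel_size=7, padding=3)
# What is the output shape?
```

Input: (7, 16, 144, 144) -> Output: (7, 56, 144, 144)

Answer: (7, 56, 144, 144)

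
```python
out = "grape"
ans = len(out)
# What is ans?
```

Trace:
`out = "grape"` → out = 'grape'
`ans = len(out)` → ans = 5
So ans = 5

Answer: 5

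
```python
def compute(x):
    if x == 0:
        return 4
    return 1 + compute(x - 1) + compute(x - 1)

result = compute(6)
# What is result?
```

compute(x) = 1 + 2·compute(x-1), compute(0)=4. Closed form: (4+1)·2^6 - 1 = 319.

Answer: 319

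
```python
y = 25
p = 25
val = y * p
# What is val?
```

Trace:
`y = 25` → y = 25
`p = 25` → p = 25
`val = y * p` → val = 625
So val = 625

Answer: 625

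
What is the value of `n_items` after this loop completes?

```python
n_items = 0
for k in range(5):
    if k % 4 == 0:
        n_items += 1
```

Count numbers divisible by 4 in range(5)
`n_items` takes the values: 0 → 1 → 2

Answer: 2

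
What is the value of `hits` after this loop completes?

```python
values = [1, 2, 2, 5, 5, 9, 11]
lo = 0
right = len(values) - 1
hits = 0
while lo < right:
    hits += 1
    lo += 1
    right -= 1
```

Iterations until pointers meet (list length 7)
`hits` takes the values: 0 → 1 → 2 → 3

Answer: 3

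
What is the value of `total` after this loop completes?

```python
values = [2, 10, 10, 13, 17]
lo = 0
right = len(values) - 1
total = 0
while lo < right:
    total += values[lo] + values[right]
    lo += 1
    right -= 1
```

Sum of pairs from ends
`total` takes the values: 0 → 19 → 42

Answer: 42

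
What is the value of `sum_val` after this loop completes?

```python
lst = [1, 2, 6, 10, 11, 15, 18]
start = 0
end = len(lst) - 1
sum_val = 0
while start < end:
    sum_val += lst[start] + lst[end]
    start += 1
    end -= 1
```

Sum of pairs from ends
`sum_val` takes the values: 0 → 19 → 36 → 53

Answer: 53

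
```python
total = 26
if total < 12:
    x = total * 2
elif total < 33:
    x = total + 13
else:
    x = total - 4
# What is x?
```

Trace:
`total = 26` → total = 26
`if total < 12: ...` → total < 12 is False, total < 33 is True → x = 39
So x = 39

Answer: 39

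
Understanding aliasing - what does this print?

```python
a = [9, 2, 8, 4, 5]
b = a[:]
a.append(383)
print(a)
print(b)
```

Key concept: slice [:] creates copy.
Step by step:
`a = [9, 2, 8, 4, 5]` → a = [9, 2, 8, 4, 5]
`b = a[:]` → b = [9, 2, 8, 4, 5]
`a.append(383)` → a = [9, 2, 8, 4, 5, 383]
`print(a)` → prints [9, 2, 8, 4, 5, 383]
`print(b)` → prints [9, 2, 8, 4, 5]

Answer:
[9, 2, 8, 4, 5, 383]
[9, 2, 8, 4, 5]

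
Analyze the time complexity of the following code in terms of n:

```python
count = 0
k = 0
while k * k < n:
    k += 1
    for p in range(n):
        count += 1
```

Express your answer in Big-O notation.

Each loop level contributes: √n × n. Multiplying the contributions gives O(n√n).

Answer: O(n√n)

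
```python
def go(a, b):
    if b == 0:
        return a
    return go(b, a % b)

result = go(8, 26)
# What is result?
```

go(8, 26) -> go(26, 8) -> go(8, 2) -> go(2, 0) -> 2

Answer: 2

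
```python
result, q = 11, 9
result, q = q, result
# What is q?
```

Trace:
`result, q = 11, 9` → result = 11; q = 9
`result, q = q, result` → result = 9; q = 11
So q = 11

Answer: 11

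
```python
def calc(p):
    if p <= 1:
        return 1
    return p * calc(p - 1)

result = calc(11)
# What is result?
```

calc(11) = 11 * 10 * 9 * 8 * 7 * 6 * 5 * 4 * 3 * 2 * 1 = 39916800

Answer: 39916800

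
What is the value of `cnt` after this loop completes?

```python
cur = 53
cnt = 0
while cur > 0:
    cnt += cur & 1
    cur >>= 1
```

Count set bits in 53 (binary: 0b110101)
`cnt` takes the values: 0 → 1 → 2 → 3 → 4

Answer: 4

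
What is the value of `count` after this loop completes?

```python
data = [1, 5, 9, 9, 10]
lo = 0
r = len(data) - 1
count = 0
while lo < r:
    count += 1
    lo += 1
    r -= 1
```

Iterations until pointers meet (list length 5)
`count` takes the values: 0 → 1 → 2

Answer: 2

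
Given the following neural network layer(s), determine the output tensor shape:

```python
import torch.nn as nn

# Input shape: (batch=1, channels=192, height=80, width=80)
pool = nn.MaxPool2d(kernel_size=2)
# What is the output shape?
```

Input: (1, 192, 80, 80) -> Output: (1, 192, 40, 40)

Answer: (1, 192, 40, 40)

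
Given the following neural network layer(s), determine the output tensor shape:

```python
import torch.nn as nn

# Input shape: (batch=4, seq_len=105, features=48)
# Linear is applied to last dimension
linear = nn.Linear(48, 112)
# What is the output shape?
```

Input: (4, 105, 48) -> Output: (4, 105, 112)

Answer: (4, 105, 112)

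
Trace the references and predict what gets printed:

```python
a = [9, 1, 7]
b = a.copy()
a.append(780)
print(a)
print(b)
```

Key concept: list.copy() creates independent copy.
Step by step:
`a = [9, 1, 7]` → a = [9, 1, 7]
`b = a.copy()` → b = [9, 1, 7]
`a.append(780)` → a = [9, 1, 7, 780]
`print(a)` → prints [9, 1, 7, 780]
`print(b)` → prints [9, 1, 7]

Answer:
[9, 1, 7, 780]
[9, 1, 7]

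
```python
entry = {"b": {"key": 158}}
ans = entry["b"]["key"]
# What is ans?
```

Trace:
`entry = {"b": {"key": 158}}` → entry = {'b': {'key': 158}}
`ans = entry["b"]["key"]` → ans = 158
So ans = 158

Answer: 158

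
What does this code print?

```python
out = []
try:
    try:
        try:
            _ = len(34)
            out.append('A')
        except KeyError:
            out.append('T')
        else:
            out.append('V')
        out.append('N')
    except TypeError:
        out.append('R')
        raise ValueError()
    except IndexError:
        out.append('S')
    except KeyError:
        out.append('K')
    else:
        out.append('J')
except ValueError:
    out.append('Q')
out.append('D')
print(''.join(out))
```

Execution trace: 'R' (except TypeError) → 'Q' (outer except ValueError) → 'D' (after the try/except). Output: RQD

Answer: RQD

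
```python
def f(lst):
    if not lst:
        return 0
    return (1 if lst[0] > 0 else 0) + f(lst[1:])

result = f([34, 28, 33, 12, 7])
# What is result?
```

Count of positive elements in [34, 28, 33, 12, 7] = 5

Answer: 5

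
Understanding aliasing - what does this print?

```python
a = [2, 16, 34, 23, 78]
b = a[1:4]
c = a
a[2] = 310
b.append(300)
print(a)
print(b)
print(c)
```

Key concept: slice vs alias.
Step by step:
`a = [2, 16, 34, 23, 78]` → a = [2, 16, 34, 23, 78]
`b = a[1:4]` → b = [16, 34, 23]
`c = a` → c = [2, 16, 34, 23, 78] (same object as a)
`a[2] = 310` → a = [2, 16, 310, 23, 78] (same object as c); c = [2, 16, 310, 23, 78] (same object as a)
`b.append(300)` → b = [16, 34, 23, 300]
`print(a)` → prints [2, 16, 310, 23, 78]
`print(b)` → prints [16, 34, 23, 300]
`print(c)` → prints [2, 16, 310, 23, 78]

Answer:
[2, 16, 310, 23, 78]
[16, 34, 23, 300]
[2, 16, 310, 23, 78]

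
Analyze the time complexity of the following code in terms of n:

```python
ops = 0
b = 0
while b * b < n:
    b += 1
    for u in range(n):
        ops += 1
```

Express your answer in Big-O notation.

Each loop level contributes: √n × n. Multiplying the contributions gives O(n√n).

Answer: O(n√n)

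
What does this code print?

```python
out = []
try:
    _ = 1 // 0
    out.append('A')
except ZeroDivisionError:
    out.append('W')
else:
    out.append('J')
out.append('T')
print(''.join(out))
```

Execution trace: 'W' (except ZeroDivisionError) → 'T' (after the try/except). Output: WT

Answer: WT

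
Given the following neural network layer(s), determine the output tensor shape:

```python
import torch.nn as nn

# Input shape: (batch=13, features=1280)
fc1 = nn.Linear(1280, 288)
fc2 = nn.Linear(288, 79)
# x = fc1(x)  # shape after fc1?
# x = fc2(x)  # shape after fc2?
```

Input: (13, 1280) -> after fc1: (13, 288) -> Output: (13, 79)

Answer: (13, 79)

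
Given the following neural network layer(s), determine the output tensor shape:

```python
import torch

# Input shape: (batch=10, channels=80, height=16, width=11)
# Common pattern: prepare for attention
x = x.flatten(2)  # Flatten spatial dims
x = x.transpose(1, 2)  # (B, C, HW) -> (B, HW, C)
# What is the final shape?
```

Input: (10, 80, 16, 11) -> after flatten(2): (10, 80, 176) -> Output: (10, 176, 80)

Answer: (10, 176, 80)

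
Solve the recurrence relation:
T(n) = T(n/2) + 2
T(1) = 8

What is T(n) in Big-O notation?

Each step divides n by 2 and adds 2. After log_2(n) steps we reach T(1)=8. So T(n) = 2·log_2(n) + 8 = O(log n).

Answer: O(log n)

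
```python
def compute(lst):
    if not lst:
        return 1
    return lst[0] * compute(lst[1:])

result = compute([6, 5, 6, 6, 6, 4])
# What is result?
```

Product over [6, 5, 6, 6, 6, 4] = 6 * 5 * 6 * 6 * 6 * 4 = 25920

Answer: 25920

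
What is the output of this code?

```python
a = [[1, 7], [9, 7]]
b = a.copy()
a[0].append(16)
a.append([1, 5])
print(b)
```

Key concept: shallow copy with nested lists.
Step by step:
`a = [[1, 7], [9, 7]]` → a = [[1, 7], [9, 7]]
`b = a.copy()` → b = [[1, 7], [9, 7]]
`a[0].append(16)` → a = [[1, 7, 16], [9, 7]]; b = [[1, 7, 16], [9, 7]]
`a.append([1, 5])` → a = [[1, 7, 16], [9, 7], [1, 5]]
`print(b)` → prints [[1, 7, 16], [9, 7]]

Answer: [[1, 7, 16], [9, 7]]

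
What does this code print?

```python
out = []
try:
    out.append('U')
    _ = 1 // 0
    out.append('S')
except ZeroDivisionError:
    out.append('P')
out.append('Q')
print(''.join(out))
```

Execution trace: 'U' (try body) → 'P' (except ZeroDivisionError) → 'Q' (after the try/except). Output: UPQ

Answer: UPQ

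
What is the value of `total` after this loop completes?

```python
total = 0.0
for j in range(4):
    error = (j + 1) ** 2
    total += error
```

Sum of squared losses 1² + 2² + ... + 4²
`total` takes the values: 0.0 → 1.0 → 5.0 → 14.0 → 30.0

Answer: 30.0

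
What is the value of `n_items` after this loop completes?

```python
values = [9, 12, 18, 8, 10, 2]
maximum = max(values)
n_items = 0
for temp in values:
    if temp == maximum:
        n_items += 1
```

Count of max value 18 in [9, 12, 18, 8, 10, 2]
`n_items` takes the values: 0 → 1

Answer: 1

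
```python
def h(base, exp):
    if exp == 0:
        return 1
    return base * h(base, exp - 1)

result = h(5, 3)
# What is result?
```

h(5, 3) = 5 * 5 * 5 = 125

Answer: 125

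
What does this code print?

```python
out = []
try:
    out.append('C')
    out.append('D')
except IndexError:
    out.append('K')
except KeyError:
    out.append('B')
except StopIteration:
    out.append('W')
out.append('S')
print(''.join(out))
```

Execution trace: 'C' (try body) → 'D' (try body, no exception) → 'S' (after the try/except). Output: CDS

Answer: CDS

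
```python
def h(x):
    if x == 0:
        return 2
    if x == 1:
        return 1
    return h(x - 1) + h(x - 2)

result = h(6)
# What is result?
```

Build up from base cases: h(0)=2, h(1)=1, h(2)=3, h(3)=4, h(4)=7, h(5)=11, h(6)=18

Answer: 18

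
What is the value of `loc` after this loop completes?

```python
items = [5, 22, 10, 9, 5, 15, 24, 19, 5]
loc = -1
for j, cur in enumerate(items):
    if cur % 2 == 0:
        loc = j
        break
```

First even number index in [5, 22, 10, 9, 5, 15, 24, 19, 5]
`loc` takes the values: -1 → 1

Answer: 1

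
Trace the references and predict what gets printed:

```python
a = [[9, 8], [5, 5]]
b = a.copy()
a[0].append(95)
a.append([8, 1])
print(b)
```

Key concept: shallow copy with nested lists.
Step by step:
`a = [[9, 8], [5, 5]]` → a = [[9, 8], [5, 5]]
`b = a.copy()` → b = [[9, 8], [5, 5]]
`a[0].append(95)` → a = [[9, 8, 95], [5, 5]]; b = [[9, 8, 95], [5, 5]]
`a.append([8, 1])` → a = [[9, 8, 95], [5, 5], [8, 1]]
`print(b)` → prints [[9, 8, 95], [5, 5]]

Answer: [[9, 8, 95], [5, 5]]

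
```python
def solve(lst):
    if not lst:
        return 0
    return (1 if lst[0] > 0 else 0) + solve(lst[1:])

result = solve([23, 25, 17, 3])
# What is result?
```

Count of positive elements in [23, 25, 17, 3] = 4

Answer: 4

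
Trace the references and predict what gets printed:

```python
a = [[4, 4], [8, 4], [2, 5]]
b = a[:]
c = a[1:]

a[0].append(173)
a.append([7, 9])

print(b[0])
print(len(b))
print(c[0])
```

Key concept: slice with nested mutation.
Step by step:
`a = [[4, 4], [8, 4], [2, 5]]` → a = [[4, 4], [8, 4], [2, 5]]
`b = a[:]` → b = [[4, 4], [8, 4], [2, 5]]
`c = a[1:]` → c = [[8, 4], [2, 5]]
`a[0].append(173)` → a = [[4, 4, 173], [8, 4], [2, 5]]; b = [[4, 4, 173], [8, 4], [2, 5]]
`a.append([7, 9])` → a = [[4, 4, 173], [8, 4], [2, 5], [7, 9]]
`print(b[0])` → prints [4, 4, 173]
`print(len(b))` → prints 3
`print(c[0])` → prints [8, 4]

Answer:
[4, 4, 173]
3
[8, 4]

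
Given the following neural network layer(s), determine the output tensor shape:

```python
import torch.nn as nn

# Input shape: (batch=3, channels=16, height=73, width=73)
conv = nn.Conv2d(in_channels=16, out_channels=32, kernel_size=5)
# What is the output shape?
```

Input: (3, 16, 73, 73) -> Output: (3, 32, 69, 69)

Answer: (3, 32, 69, 69)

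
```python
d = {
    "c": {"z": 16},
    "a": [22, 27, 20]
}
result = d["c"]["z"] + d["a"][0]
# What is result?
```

Trace:
`d = { ...` → d = {'c': {'z': 16}, 'a': [22, 27, 20]}
`result = d["c"]["z"] + d["a"][0]` → result = 38
So result = 38

Answer: 38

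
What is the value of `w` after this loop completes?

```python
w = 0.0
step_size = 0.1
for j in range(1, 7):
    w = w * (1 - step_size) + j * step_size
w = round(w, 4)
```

Moving average with lr=0.1
`w` takes the values: 0.0 → 0.1 → 0.29 → 0.561 → 0.9049 → 1.31441 → 1.782969 → 1.783

Answer: 1.783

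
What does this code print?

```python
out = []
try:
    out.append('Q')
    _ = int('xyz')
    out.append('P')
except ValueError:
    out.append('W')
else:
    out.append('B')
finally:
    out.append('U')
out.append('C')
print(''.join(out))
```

Execution trace: 'Q' (try body) → 'W' (except ValueError) → 'U' (finally) → 'C' (after the try/except). Output: QWUC

Answer: QWUC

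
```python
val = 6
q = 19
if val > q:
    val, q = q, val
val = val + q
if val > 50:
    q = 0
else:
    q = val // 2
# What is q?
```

Trace:
`val = 6` → val = 6
`q = 19` → q = 19
`if val > q: ...` → val > q is False → no variable changes
`val = val + q` → val = 25
`if val > 50: ...` → val > 50 is False, take else branch → q = 12
So q = 12

Answer: 12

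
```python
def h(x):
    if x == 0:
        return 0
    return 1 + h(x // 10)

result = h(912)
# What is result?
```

Count of digits of 912: 3

Answer: 3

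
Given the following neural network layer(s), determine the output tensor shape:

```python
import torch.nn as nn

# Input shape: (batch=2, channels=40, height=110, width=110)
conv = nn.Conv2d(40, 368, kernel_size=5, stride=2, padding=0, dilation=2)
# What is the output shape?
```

Input: (2, 40, 110, 110) -> Output: (2, 368, 51, 51)

Answer: (2, 368, 51, 51)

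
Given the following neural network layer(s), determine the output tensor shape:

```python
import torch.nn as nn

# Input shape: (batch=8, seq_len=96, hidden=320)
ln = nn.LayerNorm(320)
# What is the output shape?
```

Input: (8, 96, 320) -> Output: (8, 96, 320)

Answer: (8, 96, 320)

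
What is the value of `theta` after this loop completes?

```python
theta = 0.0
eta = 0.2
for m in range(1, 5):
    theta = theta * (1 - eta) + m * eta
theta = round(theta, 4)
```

Moving average with lr=0.2
`theta` takes the values: 0.0 → 0.2 → 0.56 → 1.048 → 1.6384

Answer: 1.6384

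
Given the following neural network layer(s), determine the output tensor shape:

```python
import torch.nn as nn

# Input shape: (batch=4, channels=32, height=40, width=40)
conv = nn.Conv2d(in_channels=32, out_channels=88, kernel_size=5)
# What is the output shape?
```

Input: (4, 32, 40, 40) -> Output: (4, 88, 36, 36)

Answer: (4, 88, 36, 36)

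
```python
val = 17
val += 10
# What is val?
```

Trace:
`val = 17` → val = 17
`val += 10` → val = 27
So val = 27

Answer: 27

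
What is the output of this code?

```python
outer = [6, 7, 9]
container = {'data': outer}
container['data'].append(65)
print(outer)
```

Key concept: dict holds reference to list.
Step by step:
`outer = [6, 7, 9]` → outer = [6, 7, 9]
`container = {'data': outer}` → container = {'data': [6, 7, 9]}
`container['data'].append(65)` → outer = [6, 7, 9, 65]; container = {'data': [6, 7, 9, 65]}
`print(outer)` → prints [6, 7, 9, 65]

Answer: [6, 7, 9, 65]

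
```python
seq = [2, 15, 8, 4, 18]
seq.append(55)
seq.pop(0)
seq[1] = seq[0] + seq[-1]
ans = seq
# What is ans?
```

Trace:
`seq = [2, 15, 8, 4, 18]` → seq = [2, 15, 8, 4, 18]
`seq.append(55)` → seq = [2, 15, 8, 4, 18, 55]
`seq.pop(0)` → seq = [15, 8, 4, 18, 55]
`seq[1] = seq[0] + seq[-1]` → seq = [15, 70, 4, 18, 55]
`ans = seq` → ans = [15, 70, 4, 18, 55]
So ans = [15, 70, 4, 18, 55]

Answer: [15, 70, 4, 18, 55]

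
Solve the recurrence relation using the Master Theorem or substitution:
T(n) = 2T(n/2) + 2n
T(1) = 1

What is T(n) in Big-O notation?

By Master Theorem: a=2, b=2, f(n)=2n. Since log_2(2) = 1 and f(n) = Θ(n^1), Case 2 applies. T(n) = O(n log n).

Answer: O(n log n)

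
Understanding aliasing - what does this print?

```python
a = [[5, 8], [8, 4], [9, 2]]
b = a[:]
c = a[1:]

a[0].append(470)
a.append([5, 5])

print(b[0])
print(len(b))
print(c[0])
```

Key concept: slice with nested mutation.
Step by step:
`a = [[5, 8], [8, 4], [9, 2]]` → a = [[5, 8], [8, 4], [9, 2]]
`b = a[:]` → b = [[5, 8], [8, 4], [9, 2]]
`c = a[1:]` → c = [[8, 4], [9, 2]]
`a[0].append(470)` → a = [[5, 8, 470], [8, 4], [9, 2]]; b = [[5, 8, 470], [8, 4], [9, 2]]
`a.append([5, 5])` → a = [[5, 8, 470], [8, 4], [9, 2], [5, 5]]
`print(b[0])` → prints [5, 8, 470]
`print(len(b))` → prints 3
`print(c[0])` → prints [8, 4]

Answer:
[5, 8, 470]
3
[8, 4]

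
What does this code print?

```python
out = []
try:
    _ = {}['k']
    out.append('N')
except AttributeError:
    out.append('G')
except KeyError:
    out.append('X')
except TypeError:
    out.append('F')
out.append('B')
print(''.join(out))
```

Execution trace: 'X' (except KeyError) → 'B' (after the try/except). Output: XB

Answer: XB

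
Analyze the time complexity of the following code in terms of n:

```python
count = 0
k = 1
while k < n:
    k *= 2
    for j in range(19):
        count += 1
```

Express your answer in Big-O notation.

Each loop level contributes: log n × 1. Multiplying the contributions gives O(log n).

Answer: O(log n)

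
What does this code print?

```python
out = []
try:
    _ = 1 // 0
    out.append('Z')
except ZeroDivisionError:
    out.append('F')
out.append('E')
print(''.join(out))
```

Execution trace: 'F' (except ZeroDivisionError) → 'E' (after the try/except). Output: FE

Answer: FE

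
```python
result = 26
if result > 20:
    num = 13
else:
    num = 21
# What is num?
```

Trace:
`result = 26` → result = 26
`if result > 20: ...` → result > 20 is True → num = 13
So num = 13

Answer: 13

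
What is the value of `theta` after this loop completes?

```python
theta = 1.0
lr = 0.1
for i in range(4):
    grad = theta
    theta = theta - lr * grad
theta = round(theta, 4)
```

Gradient descent: w = 1.0 * (1 - 0.1)^4
`theta` takes the values: 1.0 → 0.9 → 0.81 → 0.729 → 0.6561

Answer: 0.6561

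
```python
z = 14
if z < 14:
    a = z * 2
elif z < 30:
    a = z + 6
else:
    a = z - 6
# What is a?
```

Trace:
`z = 14` → z = 14
`if z < 14: ...` → z < 14 is False, z < 30 is True → a = 20
So a = 20

Answer: 20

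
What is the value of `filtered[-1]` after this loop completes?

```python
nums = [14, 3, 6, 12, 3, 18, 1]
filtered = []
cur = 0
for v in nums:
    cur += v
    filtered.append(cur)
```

Cumulative sum ends at 57
`filtered` takes the values: [] → [14] → [14, 17] → [14, 17, 23] → [14, 17, 23, 35] → [14, 17, 23, 35, 38] → [14, 17, 23, 35, 38, 56] → [14, 17, 23, 35, 38, 56, 57]
So `filtered[-1]` = 57

Answer: 57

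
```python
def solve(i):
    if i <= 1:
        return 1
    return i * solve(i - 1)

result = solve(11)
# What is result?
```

solve(11) = 11 * 10 * 9 * 8 * 7 * 6 * 5 * 4 * 3 * 2 * 1 = 39916800

Answer: 39916800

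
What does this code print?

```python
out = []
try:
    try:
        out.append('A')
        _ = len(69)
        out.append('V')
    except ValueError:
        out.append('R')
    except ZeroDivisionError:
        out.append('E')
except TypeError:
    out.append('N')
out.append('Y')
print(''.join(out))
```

Execution trace: 'A' (try body) → 'N' (outer except TypeError) → 'Y' (after the try/except). Output: ANY

Answer: ANY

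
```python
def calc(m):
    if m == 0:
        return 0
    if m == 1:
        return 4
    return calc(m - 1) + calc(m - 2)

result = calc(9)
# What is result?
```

Build up from base cases: calc(0)=0, calc(1)=4, calc(2)=4, calc(3)=8, calc(4)=12, calc(5)=20, calc(6)=32, ..., calc(9)=136

Answer: 136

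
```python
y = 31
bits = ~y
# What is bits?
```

Trace:
`y = 31` → y = 31
`bits = ~y` → bits = -32
So bits = -32

Answer: -32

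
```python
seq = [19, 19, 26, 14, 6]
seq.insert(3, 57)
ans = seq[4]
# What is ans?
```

Trace:
`seq = [19, 19, 26, 14, 6]` → seq = [19, 19, 26, 14, 6]
`seq.insert(3, 57)` → seq = [19, 19, 26, 57, 14, 6]
`ans = seq[4]` → ans = 14
So ans = 14

Answer: 14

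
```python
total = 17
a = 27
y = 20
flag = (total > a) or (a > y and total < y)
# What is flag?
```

Trace:
`total = 17` → total = 17
`a = 27` → a = 27
`y = 20` → y = 20
`flag = (total > a) or (a > y and total < y)` → flag = True
So flag = True

Answer: True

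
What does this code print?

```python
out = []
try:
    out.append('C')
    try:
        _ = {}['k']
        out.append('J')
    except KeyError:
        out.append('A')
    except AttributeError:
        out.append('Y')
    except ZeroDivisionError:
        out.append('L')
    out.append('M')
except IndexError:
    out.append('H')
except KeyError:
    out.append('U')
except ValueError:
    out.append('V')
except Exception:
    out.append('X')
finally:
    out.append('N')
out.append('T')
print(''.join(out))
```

Execution trace: 'C' (try body) → 'A' (inner except KeyError) → 'M' (try body, no exception) → 'N' (finally) → 'T' (after the try/except). Output: CAMNT

Answer: CAMNT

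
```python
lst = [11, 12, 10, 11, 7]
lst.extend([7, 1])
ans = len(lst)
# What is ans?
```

Trace:
`lst = [11, 12, 10, 11, 7]` → lst = [11, 12, 10, 11, 7]
`lst.extend([7, 1])` → lst = [11, 12, 10, 11, 7, 7, 1]
`ans = len(lst)` → ans = 7
So ans = 7

Answer: 7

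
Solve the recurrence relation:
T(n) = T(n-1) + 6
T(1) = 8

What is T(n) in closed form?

Unrolling: T(n) = T(1) + 6·(n-1) = 8 + 6(n-1) = 6n + 2.

Answer: T(n) = 6n + 2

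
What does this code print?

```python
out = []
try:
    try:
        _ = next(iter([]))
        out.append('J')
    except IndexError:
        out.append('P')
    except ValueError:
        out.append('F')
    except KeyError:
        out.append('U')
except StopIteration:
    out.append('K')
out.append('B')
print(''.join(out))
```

Execution trace: 'K' (outer except StopIteration) → 'B' (after the try/except). Output: KB

Answer: KB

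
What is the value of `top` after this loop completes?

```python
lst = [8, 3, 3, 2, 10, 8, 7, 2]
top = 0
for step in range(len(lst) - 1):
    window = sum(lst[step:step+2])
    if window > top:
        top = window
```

Max sum of 2-element window in [8, 3, 3, 2, 10, 8, 7, 2]
`top` takes the values: 0 → 11 → 12 → 18

Answer: 18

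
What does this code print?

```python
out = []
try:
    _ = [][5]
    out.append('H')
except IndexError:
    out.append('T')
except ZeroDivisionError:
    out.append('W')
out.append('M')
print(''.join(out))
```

Execution trace: 'T' (except IndexError) → 'M' (after the try/except). Output: TM

Answer: TM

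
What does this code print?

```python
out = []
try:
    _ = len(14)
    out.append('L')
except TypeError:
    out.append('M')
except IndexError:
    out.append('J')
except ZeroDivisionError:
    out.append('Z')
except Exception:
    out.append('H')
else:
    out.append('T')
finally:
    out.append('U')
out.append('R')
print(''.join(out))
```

Execution trace: 'M' (except TypeError) → 'U' (finally) → 'R' (after the try/except). Output: MUR

Answer: MUR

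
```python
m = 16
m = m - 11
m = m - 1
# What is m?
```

Trace:
`m = 16` → m = 16
`m = m - 11` → m = 5
`m = m - 1` → m = 4
So m = 4

Answer: 4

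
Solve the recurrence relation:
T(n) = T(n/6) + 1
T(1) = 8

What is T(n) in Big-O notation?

Each step divides n by 6 and adds 1. After log_6(n) steps we reach T(1)=8. So T(n) = 1·log_6(n) + 8 = O(log n).

Answer: O(log n)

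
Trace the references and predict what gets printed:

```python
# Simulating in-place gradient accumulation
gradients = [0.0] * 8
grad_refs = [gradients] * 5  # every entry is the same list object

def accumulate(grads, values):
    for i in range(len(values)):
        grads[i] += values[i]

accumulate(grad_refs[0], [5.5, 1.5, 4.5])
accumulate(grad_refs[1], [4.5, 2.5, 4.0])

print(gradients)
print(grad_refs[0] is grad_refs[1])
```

Key concept: gradient accumulation aliasing.
Step by step:
`gradients = [0.0] * 8` → gradients = [0.0, 0.0, 0.0, 0.0, 0.0, 0.0, 0.0, 0.0]
`grad_refs = [gradients] * 5` → grad_refs = [[0.0, 0.0, 0.0, 0.0, 0.0, 0.0, 0.0, 0.0], [0.0, 0.0, 0.0, 0.0, 0.0, 0.0, 0.0, 0.0], [0.0, 0.0, 0.0, 0.0, 0.0, 0.0, 0.0, 0.0], [0.0, 0.0, 0.0, 0.0, 0.0, 0.0, 0.0, 0.0], [0.0, 0.0, 0.0, 0.0, 0.0, 0.0, 0.0, 0.0]]
`accumulate(grad_refs[0], [5.5, 1.5, 4.5])` → gradients = [5.5, 1.5, 4.5, 0.0, 0.0, 0.0, 0.0, 0.0]; grad_refs = [[5.5, 1.5, 4.5, 0.0, 0.0, 0.0, 0.0, 0.0], [5.5, 1.5, 4.5, 0.0, 0.0, 0.0, 0.0, 0.0], [5.5, 1.5, 4.5, 0.0, 0.0, 0.0, 0.0, 0.0], [5.5, 1.5, 4.5, 0.0, 0.0, 0.0, 0.0, 0.0], [5.5, 1.5, 4.5, 0.0, 0.0, 0.0, 0.0, 0.0]]
`accumulate(grad_refs[1], [4.5, 2.5, 4.0])` → gradients = [10.0, 4.0, 8.5, 0.0, 0.0, 0.0, 0.0, 0.0]; grad_refs = [[10.0, 4.0, 8.5, 0.0, 0.0, 0.0, 0.0, 0.0], [10.0, 4.0, 8.5, 0.0, 0.0, 0.0, 0.0, 0.0], [10.0, 4.0, 8.5, 0.0, 0.0, 0.0, 0.0, 0.0], [10.0, 4.0, 8.5, 0.0, 0.0, 0.0, 0.0, 0.0], [10.0, 4.0, 8.5, 0.0, 0.0, 0.0, 0.0, 0.0]]
`print(gradients)` → prints [10.0, 4.0, 8.5, 0.0, 0.0, 0.0, 0.0, 0.0]
`print(grad_refs[0] is grad_refs[1])` → prints True

Answer:
[10.0, 4.0, 8.5, 0.0, 0.0, 0.0, 0.0, 0.0]
True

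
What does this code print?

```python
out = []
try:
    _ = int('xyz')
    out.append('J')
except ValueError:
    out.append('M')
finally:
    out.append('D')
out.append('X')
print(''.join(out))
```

Execution trace: 'M' (except ValueError) → 'D' (finally) → 'X' (after the try/except). Output: MDX

Answer: MDX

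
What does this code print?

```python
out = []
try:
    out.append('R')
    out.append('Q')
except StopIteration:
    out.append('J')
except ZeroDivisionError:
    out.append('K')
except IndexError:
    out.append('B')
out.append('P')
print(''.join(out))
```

Execution trace: 'R' (try body) → 'Q' (try body, no exception) → 'P' (after the try/except). Output: RQP

Answer: RQP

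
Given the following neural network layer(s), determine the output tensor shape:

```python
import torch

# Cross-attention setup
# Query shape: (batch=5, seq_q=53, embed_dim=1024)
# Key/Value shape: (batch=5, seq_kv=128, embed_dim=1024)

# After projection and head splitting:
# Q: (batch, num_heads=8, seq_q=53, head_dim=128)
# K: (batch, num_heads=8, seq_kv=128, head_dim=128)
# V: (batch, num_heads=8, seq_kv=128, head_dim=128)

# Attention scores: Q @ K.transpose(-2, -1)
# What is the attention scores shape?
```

Input: (5, 53, 1024) -> Output: (5, 8, 53, 128)

Answer: (5, 8, 53, 128)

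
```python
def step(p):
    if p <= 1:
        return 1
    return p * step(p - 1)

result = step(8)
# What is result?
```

step(8) = 8 * 7 * 6 * 5 * 4 * 3 * 2 * 1 = 40320

Answer: 40320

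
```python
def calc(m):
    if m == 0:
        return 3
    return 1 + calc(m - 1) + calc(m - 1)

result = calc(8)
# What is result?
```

calc(m) = 1 + 2·calc(m-1), calc(0)=3. Closed form: (3+1)·2^8 - 1 = 1023.

Answer: 1023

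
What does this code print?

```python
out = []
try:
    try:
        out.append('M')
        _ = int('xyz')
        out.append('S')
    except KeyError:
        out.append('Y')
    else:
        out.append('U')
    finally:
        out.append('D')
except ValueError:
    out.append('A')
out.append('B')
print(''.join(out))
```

Execution trace: 'M' (try body) → 'D' (finally) → 'A' (outer except ValueError) → 'B' (after the try/except). Output: MDAB

Answer: MDAB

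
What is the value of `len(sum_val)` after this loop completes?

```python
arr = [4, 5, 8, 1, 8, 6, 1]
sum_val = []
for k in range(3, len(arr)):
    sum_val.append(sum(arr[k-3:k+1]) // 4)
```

Number of 4-element averages
`sum_val` takes the values: [] → [4] → [4, 5] → [4, 5, 5] → [4, 5, 5, 4]
So `len(sum_val)` = 4

Answer: 4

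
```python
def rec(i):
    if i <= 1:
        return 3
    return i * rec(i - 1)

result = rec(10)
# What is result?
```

rec(10) = 10 * 9 * 8 * 7 * 6 * 5 * 4 * 3 * 2 * 3 = 10886400

Answer: 10886400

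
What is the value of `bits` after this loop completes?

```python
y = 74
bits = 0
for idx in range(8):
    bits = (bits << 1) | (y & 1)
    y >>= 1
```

Reverse lowest 8 bits of 74
`bits` takes the values: 0 → 1 → 2 → 5 → 10 → 20 → 41 → 82

Answer: 82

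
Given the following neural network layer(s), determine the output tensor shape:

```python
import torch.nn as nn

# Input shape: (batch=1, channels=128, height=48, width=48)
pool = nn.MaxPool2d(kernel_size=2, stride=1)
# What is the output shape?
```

Input: (1, 128, 48, 48) -> Output: (1, 128, 47, 47)

Answer: (1, 128, 47, 47)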